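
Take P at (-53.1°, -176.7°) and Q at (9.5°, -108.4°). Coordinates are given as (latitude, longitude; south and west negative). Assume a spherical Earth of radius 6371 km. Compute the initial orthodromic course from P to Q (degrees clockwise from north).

N = sin Δλ·cos φ₂ = +0.9164;  D = cos φ₁ sin φ₂ − sin φ₁ cos φ₂ cos Δλ = +0.3907
initial course = atan2(N, D) = 66.91°

66.9°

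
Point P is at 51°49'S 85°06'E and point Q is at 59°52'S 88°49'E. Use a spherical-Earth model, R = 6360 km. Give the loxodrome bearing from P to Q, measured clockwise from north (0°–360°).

Meridional parts: M(φ₁)=-1.0610, M(φ₂)=-1.3123 → ΔM = -0.2513;  Δλ = +0.0649 rad
tan C = Δλ / ΔM = -0.2581 → C = 165.53°

165.5°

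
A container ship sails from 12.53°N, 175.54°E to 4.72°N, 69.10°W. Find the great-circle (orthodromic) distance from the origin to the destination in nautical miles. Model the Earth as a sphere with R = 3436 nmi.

cos σ = sin φ₁ sin φ₂ + cos φ₁ cos φ₂ cos Δλ
      = sin(12.53°)sin(4.72°) + cos(12.53°)cos(4.72°)cos(115.36°) = -0.3988
σ = 113.505° → d = Rσ = 3436·1.98104 = 6807 nmi

6807 nmi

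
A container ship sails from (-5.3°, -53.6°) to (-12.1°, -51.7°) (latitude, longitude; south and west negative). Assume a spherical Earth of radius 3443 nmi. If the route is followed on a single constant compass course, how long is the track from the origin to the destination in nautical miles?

Rhumb course C = atan2(Δλ, Δψ) with Δψ = ln[tan(π/4+φ₂/2)/tan(π/4+φ₁/2)] = -0.1201, Δλ = +0.0332 → C = 164.57°
d = R·|Δφ| / |cos C| = 3443·0.11868 / 0.96395 = 424 nmi

424 nmi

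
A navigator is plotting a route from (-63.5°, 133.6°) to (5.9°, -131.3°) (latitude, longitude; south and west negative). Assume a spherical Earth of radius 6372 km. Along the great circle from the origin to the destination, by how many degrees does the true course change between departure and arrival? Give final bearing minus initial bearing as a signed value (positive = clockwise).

Initial bearing θ₁ = atan2(sin Δλ cos φ₂, cos φ₁ sin φ₂ − sin φ₁ cos φ₂ cos Δλ) = 91.92°
Final bearing θ₂ = (initial bearing from the destination back to the start) + 180° = 26.64°
Δθ = θ₂ − θ₁ = -65.3°

-65.3°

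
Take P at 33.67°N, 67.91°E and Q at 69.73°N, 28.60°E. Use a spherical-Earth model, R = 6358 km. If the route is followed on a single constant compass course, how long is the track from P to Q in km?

Rhumb course C = atan2(Δλ, Δψ) with Δψ = ln[tan(π/4+φ₂/2)/tan(π/4+φ₁/2)] = +1.0970, Δλ = -0.6861 → C = 327.98°
d = R·|Δφ| / |cos C| = 6358·0.62937 / 0.84784 = 4720 km

4720 km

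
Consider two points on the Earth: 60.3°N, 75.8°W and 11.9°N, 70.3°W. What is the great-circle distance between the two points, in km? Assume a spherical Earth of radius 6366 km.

cos σ = sin φ₁ sin φ₂ + cos φ₁ cos φ₂ cos Δλ
      = sin(60.30°)sin(11.90°) + cos(60.30°)cos(11.90°)cos(5.50°) = 0.6617
σ = 48.571° → d = Rσ = 6366·0.84772 = 5397 km

5397 km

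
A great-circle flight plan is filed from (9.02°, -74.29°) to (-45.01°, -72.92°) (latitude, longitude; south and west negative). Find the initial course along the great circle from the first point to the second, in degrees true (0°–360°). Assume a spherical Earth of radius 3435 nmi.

178.8°

θ = atan2( sin Δλ·cos φ₂ ,  cos φ₁ sin φ₂ − sin φ₁ cos φ₂ cos Δλ )
  = atan2(+0.0169, -0.8093) = 178.80°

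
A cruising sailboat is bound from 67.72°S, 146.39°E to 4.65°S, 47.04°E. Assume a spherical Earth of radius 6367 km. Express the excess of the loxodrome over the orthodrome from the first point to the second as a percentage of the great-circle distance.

6.3%

Great circle: σ = 1.5572 rad → d_gc = Rσ = 9914.5 km
Rhumb: Δφ = +1.1008, Δλ = -1.7340, Δψ = +1.5437, q = Δφ/Δψ = 0.7131 → d_rh = R√(Δφ²+q²Δλ²) = 10540.3 km
Excess = (10540.3 − 9914.5) / 9914.5 = 625.8 / 9914.5 = 6.31% ≈ 6.3%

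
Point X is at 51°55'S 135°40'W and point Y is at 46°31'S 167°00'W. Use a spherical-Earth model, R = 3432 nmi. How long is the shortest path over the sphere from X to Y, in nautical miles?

1257 nmi

cos σ = sin φ₁ sin φ₂ + cos φ₁ cos φ₂ cos Δλ
      = sin(-51.92°)sin(-46.52°) + cos(-51.92°)cos(-46.52°)cos(-31.33°) = 0.9337
σ = 20.988° → d = Rσ = 3432·0.36630 = 1257 nmi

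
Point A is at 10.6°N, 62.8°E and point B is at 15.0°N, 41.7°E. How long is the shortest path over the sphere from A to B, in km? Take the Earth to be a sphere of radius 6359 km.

2334 km

Haversine: a = sin²(Δφ/2)+cos φ₁ cos φ₂ sin²(Δλ/2) = 0.03330;  σ = 2·atan2(√a,√(1−a))
σ = 21.029° → d = Rσ = 6359·0.36703 = 2334 km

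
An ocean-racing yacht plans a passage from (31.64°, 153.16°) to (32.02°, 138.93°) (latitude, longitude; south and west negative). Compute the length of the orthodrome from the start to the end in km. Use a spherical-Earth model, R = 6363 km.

1342 km

Haversine: a = sin²(Δφ/2)+cos φ₁ cos φ₂ sin²(Δλ/2) = 0.01109;  σ = 2·atan2(√a,√(1−a))
σ = 12.087° → d = Rσ = 6363·0.21096 = 1342 km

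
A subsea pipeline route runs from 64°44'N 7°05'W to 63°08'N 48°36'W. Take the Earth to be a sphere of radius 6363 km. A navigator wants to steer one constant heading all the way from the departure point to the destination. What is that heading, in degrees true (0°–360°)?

Δψ = ln[tan(π/4+φ₂/2)/tan(π/4+φ₁/2)] = -0.0636
Δλ = -0.7246 rad (taken the short way round)
course = atan2(Δλ, Δψ) = 264.99°

265.0°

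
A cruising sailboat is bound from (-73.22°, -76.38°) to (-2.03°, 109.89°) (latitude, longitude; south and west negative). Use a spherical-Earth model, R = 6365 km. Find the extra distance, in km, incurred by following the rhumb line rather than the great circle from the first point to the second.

3391 km

Great circle: cos σ = sin φ₁ sin φ₂ + cos φ₁ cos φ₂ cos Δλ,  σ = 1.8264 rad → d_gc = 11625.3 km
Rhumb line: Δψ = +1.8786, q = Δφ/Δψ = 0.6614, d_rh = R√(Δφ²+q²Δλ²) = 15016.3 km
Excess = 15016.3 − 11625.3 = 3391.0 ≈ 3391 km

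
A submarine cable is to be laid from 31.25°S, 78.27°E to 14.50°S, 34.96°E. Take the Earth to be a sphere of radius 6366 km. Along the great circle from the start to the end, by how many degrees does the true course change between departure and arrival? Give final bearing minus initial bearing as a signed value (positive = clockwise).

Initial bearing θ₁ = atan2(sin Δλ cos φ₂, cos φ₁ sin φ₂ − sin φ₁ cos φ₂ cos Δλ) = 282.84°
Final bearing θ₂ = (initial bearing from the destination back to the start) + 180° = 300.58°
Δθ = θ₂ − θ₁ = +17.7°

+17.7°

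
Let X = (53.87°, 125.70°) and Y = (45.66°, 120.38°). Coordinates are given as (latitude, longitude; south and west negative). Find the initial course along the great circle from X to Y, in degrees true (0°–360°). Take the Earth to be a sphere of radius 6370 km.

204.8°

N = sin Δλ·cos φ₂ = -0.0648;  D = cos φ₁ sin φ₂ − sin φ₁ cos φ₂ cos Δλ = -0.1404
initial course = atan2(N, D) = 204.78°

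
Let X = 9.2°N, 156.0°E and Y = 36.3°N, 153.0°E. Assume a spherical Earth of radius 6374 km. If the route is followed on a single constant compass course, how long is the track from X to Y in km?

Δψ = ln[tan(π/4+φ₂/2)/tan(π/4+φ₁/2)] = +0.5195;  Δφ = +0.4730 rad,  Δλ = -0.0524 rad
q = Δφ/Δψ = 0.9105
d = R·√(Δφ² + q²Δλ²) = 6374·0.47538 = 3030 km

3030 km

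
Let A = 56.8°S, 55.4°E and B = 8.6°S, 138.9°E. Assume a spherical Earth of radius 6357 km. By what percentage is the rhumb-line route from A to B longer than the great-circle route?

3.4%

Great circle: σ = 1.3833 rad → d_gc = Rσ = 8793.5 km
Rhumb: Δφ = +0.8412, Δλ = +1.4573, Δψ = +1.0596, q = Δφ/Δψ = 0.7939 → d_rh = R√(Δφ²+q²Δλ²) = 9093.8 km
Excess = (9093.8 − 8793.5) / 8793.5 = 300.3 / 8793.5 = 3.42% ≈ 3.4%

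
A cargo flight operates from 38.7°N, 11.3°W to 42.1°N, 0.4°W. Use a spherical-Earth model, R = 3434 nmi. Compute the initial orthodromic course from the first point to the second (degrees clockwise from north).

N = sin Δλ·cos φ₂ = +0.1403;  D = cos φ₁ sin φ₂ − sin φ₁ cos φ₂ cos Δλ = +0.0677
initial course = atan2(N, D) = 64.25°

64.2°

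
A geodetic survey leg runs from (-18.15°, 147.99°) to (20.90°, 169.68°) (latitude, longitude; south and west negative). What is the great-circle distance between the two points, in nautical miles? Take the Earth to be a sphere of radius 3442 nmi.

2671 nmi

Haversine: a = sin²(Δφ/2)+cos φ₁ cos φ₂ sin²(Δλ/2) = 0.14313;  σ = 2·atan2(√a,√(1−a))
σ = 44.460° → d = Rσ = 3442·0.77597 = 2671 nmi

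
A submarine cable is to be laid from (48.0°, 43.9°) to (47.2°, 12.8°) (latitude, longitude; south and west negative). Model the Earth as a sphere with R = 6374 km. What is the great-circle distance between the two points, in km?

2319 km

Haversine: a = sin²(Δφ/2)+cos φ₁ cos φ₂ sin²(Δλ/2) = 0.03272;  σ = 2·atan2(√a,√(1−a))
σ = 20.843° → d = Rσ = 6374·0.36379 = 2319 km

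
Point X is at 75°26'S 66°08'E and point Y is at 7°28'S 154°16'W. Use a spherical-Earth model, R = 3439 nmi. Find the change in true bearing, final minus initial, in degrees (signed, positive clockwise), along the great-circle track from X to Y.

-130.5°

Initial bearing θ₁ = atan2(sin Δλ cos φ₂, cos φ₁ sin φ₂ − sin φ₁ cos φ₂ cos Δλ) = 139.91°
Final bearing θ₂ = (initial bearing from the destination back to the start) + 180° = 9.40°
Δθ = θ₂ − θ₁ = -130.5°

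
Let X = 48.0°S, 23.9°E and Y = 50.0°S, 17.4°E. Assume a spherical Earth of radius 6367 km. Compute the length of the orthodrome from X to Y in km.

cos σ = sin φ₁ sin φ₂ + cos φ₁ cos φ₂ cos Δλ
      = sin(-48.00°)sin(-50.00°) + cos(-48.00°)cos(-50.00°)cos(-6.50°) = 0.9966
σ = 4.708° → d = Rσ = 6367·0.08217 = 523 km

523 km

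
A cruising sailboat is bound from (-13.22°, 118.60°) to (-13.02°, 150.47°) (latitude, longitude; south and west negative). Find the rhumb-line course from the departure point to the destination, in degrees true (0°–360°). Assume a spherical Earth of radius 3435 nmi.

89.6°

Meridional parts: M(φ₁)=-0.2328, M(φ₂)=-0.2292 → ΔM = +0.0036;  Δλ = +0.5562 rad
tan C = Δλ / ΔM = +155.1904 → C = 89.63°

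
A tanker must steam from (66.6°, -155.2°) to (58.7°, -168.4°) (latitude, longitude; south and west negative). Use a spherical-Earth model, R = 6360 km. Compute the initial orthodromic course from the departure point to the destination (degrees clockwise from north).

N = sin Δλ·cos φ₂ = -0.1186;  D = cos φ₁ sin φ₂ − sin φ₁ cos φ₂ cos Δλ = -0.1248
initial course = atan2(N, D) = 223.54°

223.5°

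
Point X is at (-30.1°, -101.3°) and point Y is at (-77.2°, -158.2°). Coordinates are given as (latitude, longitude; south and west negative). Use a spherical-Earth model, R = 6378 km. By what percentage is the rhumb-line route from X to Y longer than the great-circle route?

2.8%

Great circle: σ = 0.9351 rad → d_gc = Rσ = 5964.2 km
Rhumb: Δφ = -0.8221, Δλ = -0.9931, Δψ = -1.6364, q = Δφ/Δψ = 0.5023 → d_rh = R√(Δφ²+q²Δλ²) = 6133.0 km
Excess = (6133.0 − 5964.2) / 5964.2 = 168.8 / 5964.2 = 2.83% ≈ 2.8%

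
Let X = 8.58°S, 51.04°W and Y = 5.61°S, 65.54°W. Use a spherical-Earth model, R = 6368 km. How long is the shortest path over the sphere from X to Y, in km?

1633 km

Haversine: a = sin²(Δφ/2)+cos φ₁ cos φ₂ sin²(Δλ/2) = 0.01634;  σ = 2·atan2(√a,√(1−a))
σ = 14.690° → d = Rσ = 6368·0.25639 = 1633 km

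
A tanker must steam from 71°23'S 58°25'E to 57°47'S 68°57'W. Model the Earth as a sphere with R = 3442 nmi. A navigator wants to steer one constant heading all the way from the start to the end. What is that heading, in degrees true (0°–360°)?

Meridional parts: M(φ₁)=-1.8085, M(φ₂)=-1.2420 → ΔM = +0.5664;  Δλ = -2.2230 rad
tan C = Δλ / ΔM = -3.9246 → C = 284.29°

284.3°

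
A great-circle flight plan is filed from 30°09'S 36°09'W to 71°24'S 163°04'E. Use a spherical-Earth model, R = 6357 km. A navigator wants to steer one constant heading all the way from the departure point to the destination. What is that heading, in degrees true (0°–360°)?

Δψ = ln[tan(π/4+φ₂/2)/tan(π/4+φ₁/2)] = -1.2570
Δλ = -2.8062 rad (taken the short way round)
course = atan2(Δλ, Δψ) = 245.87°

245.9°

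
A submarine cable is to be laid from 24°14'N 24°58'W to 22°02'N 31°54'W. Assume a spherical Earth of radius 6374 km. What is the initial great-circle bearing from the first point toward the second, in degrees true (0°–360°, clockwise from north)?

252.3°

N = sin Δλ·cos φ₂ = -0.1119;  D = cos φ₁ sin φ₂ − sin φ₁ cos φ₂ cos Δλ = -0.0356
initial course = atan2(N, D) = 252.35°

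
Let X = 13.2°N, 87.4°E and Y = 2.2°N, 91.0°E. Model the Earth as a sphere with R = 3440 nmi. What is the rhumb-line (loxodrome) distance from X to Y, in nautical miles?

Δψ = ln[tan(π/4+φ₂/2)/tan(π/4+φ₁/2)] = -0.1940;  Δφ = -0.1920 rad,  Δλ = +0.0628 rad
q = Δφ/Δψ = 0.9894
d = R·√(Δφ² + q²Δλ²) = 3440·0.20180 = 694 nmi

694 nmi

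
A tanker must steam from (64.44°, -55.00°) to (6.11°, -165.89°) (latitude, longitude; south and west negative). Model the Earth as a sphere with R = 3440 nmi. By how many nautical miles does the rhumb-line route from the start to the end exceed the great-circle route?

442 nmi

Great circle: cos σ = sin φ₁ sin φ₂ + cos φ₁ cos φ₂ cos Δλ,  σ = 1.6278 rad → d_gc = 5599.6 nmi
Rhumb line: Δψ = -1.3767, q = Δφ/Δψ = 0.7395, d_rh = R√(Δφ²+q²Δλ²) = 6041.8 nmi
Excess = 6041.8 − 5599.6 = 442.2 ≈ 442 nmi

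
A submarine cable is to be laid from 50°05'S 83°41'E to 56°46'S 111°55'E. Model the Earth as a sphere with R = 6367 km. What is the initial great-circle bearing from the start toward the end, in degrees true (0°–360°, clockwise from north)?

θ = atan2( sin Δλ·cos φ₂ ,  cos φ₁ sin φ₂ − sin φ₁ cos φ₂ cos Δλ )
  = atan2(+0.2593, -0.1664) = 122.69°

122.7°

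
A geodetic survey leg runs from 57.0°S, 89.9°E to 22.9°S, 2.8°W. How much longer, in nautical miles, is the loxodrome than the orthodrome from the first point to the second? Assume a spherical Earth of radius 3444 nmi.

247 nmi

Great circle: cos σ = sin φ₁ sin φ₂ + cos φ₁ cos φ₂ cos Δλ,  σ = 1.2633 rad → d_gc = 4350.66 nmi
Rhumb line: Δψ = +0.8059, q = Δφ/Δψ = 0.7385, d_rh = R√(Δφ²+q²Δλ²) = 4597.21 nmi
Excess = 4597.21 − 4350.66 = 246.55 ≈ 247 nmi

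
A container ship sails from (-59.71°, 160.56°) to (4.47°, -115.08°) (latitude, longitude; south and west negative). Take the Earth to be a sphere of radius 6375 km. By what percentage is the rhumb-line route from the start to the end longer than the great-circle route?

2.9%

Great circle: σ = 1.5887 rad → d_gc = Rσ = 10127.8 km
Rhumb: Δφ = +1.1202, Δλ = +1.4724, Δψ = +1.3850, q = Δφ/Δψ = 0.8088 → d_rh = R√(Δφ²+q²Δλ²) = 10422.3 km
Excess = (10422.3 − 10127.8) / 10127.8 = 294.5 / 10127.8 = 2.91% ≈ 2.9%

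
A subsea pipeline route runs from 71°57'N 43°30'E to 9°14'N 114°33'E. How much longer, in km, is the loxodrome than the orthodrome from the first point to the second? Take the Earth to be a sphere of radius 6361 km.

286 km

Great circle: cos σ = sin φ₁ sin φ₂ + cos φ₁ cos φ₂ cos Δλ,  σ = 1.3162 rad → d_gc = 8372.21 km
Rhumb line: Δψ = -1.6781, q = Δφ/Δψ = 0.6523, d_rh = R√(Δφ²+q²Δλ²) = 8657.73 km
Excess = 8657.73 − 8372.21 = 285.52 ≈ 286 km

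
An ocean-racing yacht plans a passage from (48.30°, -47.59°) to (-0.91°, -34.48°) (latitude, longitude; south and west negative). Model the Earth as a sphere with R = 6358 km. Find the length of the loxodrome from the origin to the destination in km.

5607 km

Δψ = ln[tan(π/4+φ₂/2)/tan(π/4+φ₁/2)] = -0.9812;  Δφ = -0.8589 rad,  Δλ = +0.2288 rad
q = Δφ/Δψ = 0.8753
d = R·√(Δφ² + q²Δλ²) = 6358·0.88192 = 5607 km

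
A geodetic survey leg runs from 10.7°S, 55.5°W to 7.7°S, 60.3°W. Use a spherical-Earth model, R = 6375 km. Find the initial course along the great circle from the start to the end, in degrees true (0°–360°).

N = sin Δλ·cos φ₂ = -0.0829;  D = cos φ₁ sin φ₂ − sin φ₁ cos φ₂ cos Δλ = +0.0517
initial course = atan2(N, D) = 301.94°

301.9°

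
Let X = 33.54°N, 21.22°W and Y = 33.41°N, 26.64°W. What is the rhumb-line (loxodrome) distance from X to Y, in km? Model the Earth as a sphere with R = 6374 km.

503 km

Δψ = ln[tan(π/4+φ₂/2)/tan(π/4+φ₁/2)] = -0.0027;  Δφ = -0.0023 rad,  Δλ = -0.0946 rad
q = Δφ/Δψ = 0.8341
d = R·√(Δφ² + q²Δλ²) = 6374·0.07894 = 503 km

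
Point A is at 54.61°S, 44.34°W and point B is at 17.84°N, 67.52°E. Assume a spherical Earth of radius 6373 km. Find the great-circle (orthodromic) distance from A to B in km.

13021 km

Haversine: a = sin²(Δφ/2)+cos φ₁ cos φ₂ sin²(Δλ/2) = 0.72751;  σ = 2·atan2(√a,√(1−a))
σ = 117.066° → d = Rσ = 6373·2.04319 = 13021 km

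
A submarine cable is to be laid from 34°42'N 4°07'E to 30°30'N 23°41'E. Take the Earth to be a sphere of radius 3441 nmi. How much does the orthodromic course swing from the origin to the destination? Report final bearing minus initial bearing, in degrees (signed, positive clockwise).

+10.6°

Initial bearing θ₁ = atan2(sin Δλ cos φ₂, cos φ₁ sin φ₂ − sin φ₁ cos φ₂ cos Δλ) = 98.85°
Final bearing θ₂ = (initial bearing from the destination back to the start) + 180° = 109.47°
Δθ = θ₂ − θ₁ = +10.6°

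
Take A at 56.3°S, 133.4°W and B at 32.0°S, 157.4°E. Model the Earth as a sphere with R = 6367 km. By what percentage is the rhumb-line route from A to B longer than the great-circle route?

3.3%

Great circle: σ = 0.9173 rad → d_gc = Rσ = 5840.5 km
Rhumb: Δφ = +0.4241, Δλ = -1.2078, Δψ = +0.6044, q = Δφ/Δψ = 0.7017 → d_rh = R√(Δφ²+q²Δλ²) = 6033.9 km
Excess = (6033.9 − 5840.5) / 5840.5 = 193.4 / 5840.5 = 3.31% ≈ 3.3%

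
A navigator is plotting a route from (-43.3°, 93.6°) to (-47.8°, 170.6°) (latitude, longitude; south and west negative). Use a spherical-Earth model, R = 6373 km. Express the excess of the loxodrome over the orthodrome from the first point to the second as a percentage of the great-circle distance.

Great circle: σ = 0.9046 rad → d_gc = Rσ = 5764.8 km
Rhumb: Δφ = -0.0785, Δλ = +1.3439, Δψ = -0.1122, q = Δφ/Δψ = 0.6997 → d_rh = R√(Δφ²+q²Δλ²) = 6013.9 km
Excess = (6013.9 − 5764.8) / 5764.8 = 249.1 / 5764.8 = 4.32% ≈ 4.3%

4.3%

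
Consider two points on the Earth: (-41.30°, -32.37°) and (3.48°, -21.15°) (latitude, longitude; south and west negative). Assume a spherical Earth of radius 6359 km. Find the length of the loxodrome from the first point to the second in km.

5099 km

Rhumb course C = atan2(Δλ, Δψ) with Δψ = ln[tan(π/4+φ₂/2)/tan(π/4+φ₁/2)] = +0.8536, Δλ = +0.1958 → C = 12.92°
d = R·|Δφ| / |cos C| = 6359·0.78156 / 0.97468 = 5099 km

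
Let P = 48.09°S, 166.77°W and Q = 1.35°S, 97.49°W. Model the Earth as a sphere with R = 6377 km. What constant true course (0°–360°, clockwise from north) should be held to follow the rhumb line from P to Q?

Meridional parts: M(φ₁)=-0.9598, M(φ₂)=-0.0236 → ΔM = +0.9363;  Δλ = +1.2092 rad
tan C = Δλ / ΔM = +1.2915 → C = 52.25°

52.2°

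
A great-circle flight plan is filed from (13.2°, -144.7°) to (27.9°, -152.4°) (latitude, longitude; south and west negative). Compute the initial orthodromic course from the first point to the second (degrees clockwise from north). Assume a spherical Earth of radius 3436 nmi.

335.1°

N = sin Δλ·cos φ₂ = -0.1184;  D = cos φ₁ sin φ₂ − sin φ₁ cos φ₂ cos Δλ = +0.2556
initial course = atan2(N, D) = 335.14°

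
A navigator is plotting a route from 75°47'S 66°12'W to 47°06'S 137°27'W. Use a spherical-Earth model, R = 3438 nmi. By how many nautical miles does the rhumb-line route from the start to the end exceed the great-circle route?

Great circle: cos σ = sin φ₁ sin φ₂ + cos φ₁ cos φ₂ cos Δλ,  σ = 0.7015 rad → d_gc = 2411.9 nmi
Rhumb line: Δψ = +1.1476, q = Δφ/Δψ = 0.4362, d_rh = R√(Δφ²+q²Δλ²) = 2537.8 nmi
Excess = 2537.8 − 2411.9 = 125.9 ≈ 126 nmi

126 nmi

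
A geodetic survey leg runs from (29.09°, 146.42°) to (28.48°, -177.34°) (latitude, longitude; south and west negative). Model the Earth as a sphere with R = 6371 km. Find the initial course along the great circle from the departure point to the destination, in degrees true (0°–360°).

N = sin Δλ·cos φ₂ = +0.5196;  D = cos φ₁ sin φ₂ − sin φ₁ cos φ₂ cos Δλ = +0.0720
initial course = atan2(N, D) = 82.11°

82.1°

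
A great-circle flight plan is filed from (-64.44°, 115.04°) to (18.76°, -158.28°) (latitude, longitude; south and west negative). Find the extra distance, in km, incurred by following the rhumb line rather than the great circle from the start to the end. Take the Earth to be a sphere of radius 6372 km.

Great circle: cos σ = sin φ₁ sin φ₂ + cos φ₁ cos φ₂ cos Δλ,  σ = 1.8405 rad → d_gc = 11727.8 km
Rhumb line: Δψ = +1.8170, q = Δφ/Δψ = 0.7992, d_rh = R√(Δφ²+q²Δλ²) = 12040.2 km
Excess = 12040.2 − 11727.8 = 312.4 ≈ 312 km

312 km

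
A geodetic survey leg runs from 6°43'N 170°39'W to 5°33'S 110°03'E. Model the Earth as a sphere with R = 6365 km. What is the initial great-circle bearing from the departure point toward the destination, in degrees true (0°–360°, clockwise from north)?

N = sin Δλ·cos φ₂ = -0.9780;  D = cos φ₁ sin φ₂ − sin φ₁ cos φ₂ cos Δλ = -0.1177
initial course = atan2(N, D) = 263.14°

263.1°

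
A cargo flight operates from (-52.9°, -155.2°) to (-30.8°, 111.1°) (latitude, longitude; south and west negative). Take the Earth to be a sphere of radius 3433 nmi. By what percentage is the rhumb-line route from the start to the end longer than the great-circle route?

6.1%

Great circle: σ = 1.1864 rad → d_gc = Rσ = 4073.1 nmi
Rhumb: Δφ = +0.3857, Δλ = -1.6354, Δψ = +0.5264, q = Δφ/Δψ = 0.7327 → d_rh = R√(Δφ²+q²Δλ²) = 4321.4 nmi
Excess = (4321.4 − 4073.1) / 4073.1 = 248.3 / 4073.1 = 6.10% ≈ 6.1%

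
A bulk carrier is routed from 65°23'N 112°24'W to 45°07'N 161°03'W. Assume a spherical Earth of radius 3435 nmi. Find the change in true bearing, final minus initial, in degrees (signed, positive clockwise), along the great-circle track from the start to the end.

At departure: θ₁ = atan2(sin Δλ cos φ₂, cos φ₁ sin φ₂ − sin φ₁ cos φ₂ cos Δλ) = 256.35°
At arrival: θ₂ = atan2(sin Δλ cos φ₁, −cos φ₂ sin φ₁ + sin φ₂ cos φ₁ cos Δλ) = 215.00°
Δθ = θ₂ − θ₁ = -41.3°

-41.3°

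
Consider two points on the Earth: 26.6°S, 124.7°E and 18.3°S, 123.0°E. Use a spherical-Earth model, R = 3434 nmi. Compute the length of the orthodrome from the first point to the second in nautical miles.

506 nmi

Haversine: a = sin²(Δφ/2)+cos φ₁ cos φ₂ sin²(Δλ/2) = 0.00542;  σ = 2·atan2(√a,√(1−a))
σ = 8.447° → d = Rσ = 3434·0.14743 = 506 nmi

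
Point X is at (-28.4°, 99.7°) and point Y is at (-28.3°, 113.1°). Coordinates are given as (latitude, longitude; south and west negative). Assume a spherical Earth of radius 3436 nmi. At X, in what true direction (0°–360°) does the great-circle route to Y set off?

N = sin Δλ·cos φ₂ = +0.2040;  D = cos φ₁ sin φ₂ − sin φ₁ cos φ₂ cos Δλ = -0.0097
initial course = atan2(N, D) = 92.71°

92.7°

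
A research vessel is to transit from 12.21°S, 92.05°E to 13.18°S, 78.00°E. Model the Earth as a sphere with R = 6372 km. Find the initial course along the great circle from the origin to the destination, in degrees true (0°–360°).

264.4°

θ = atan2( sin Δλ·cos φ₂ ,  cos φ₁ sin φ₂ − sin φ₁ cos φ₂ cos Δλ )
  = atan2(-0.2364, -0.0231) = 264.42°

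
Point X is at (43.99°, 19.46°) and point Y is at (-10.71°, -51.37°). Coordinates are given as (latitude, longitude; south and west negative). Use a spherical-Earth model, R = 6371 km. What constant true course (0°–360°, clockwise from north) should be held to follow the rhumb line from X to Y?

Δψ = ln[tan(π/4+φ₂/2)/tan(π/4+φ₁/2)] = -1.0447
Δλ = -1.2362 rad (taken the short way round)
course = atan2(Δλ, Δψ) = 229.80°

229.8°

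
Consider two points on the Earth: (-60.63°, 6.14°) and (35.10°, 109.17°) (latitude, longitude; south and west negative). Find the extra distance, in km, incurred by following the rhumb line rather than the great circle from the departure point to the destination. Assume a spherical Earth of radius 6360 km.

293 km

Great circle: cos σ = sin φ₁ sin φ₂ + cos φ₁ cos φ₂ cos Δλ,  σ = 2.2038 rad → d_gc = 14016.16 km
Rhumb line: Δψ = +1.9941, q = Δφ/Δψ = 0.8379, d_rh = R√(Δφ²+q²Δλ²) = 14308.71 km
Excess = 14308.71 − 14016.16 = 292.55 ≈ 293 km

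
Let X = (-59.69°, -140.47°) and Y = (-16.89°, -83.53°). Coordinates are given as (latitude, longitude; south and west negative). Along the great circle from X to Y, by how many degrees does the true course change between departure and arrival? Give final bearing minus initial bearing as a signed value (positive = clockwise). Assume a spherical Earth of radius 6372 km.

Initial bearing θ₁ = atan2(sin Δλ cos φ₂, cos φ₁ sin φ₂ − sin φ₁ cos φ₂ cos Δλ) = 69.24°
Final bearing θ₂ = (initial bearing from the destination back to the start) + 180° = 29.55°
Δθ = θ₂ − θ₁ = -39.7°

-39.7°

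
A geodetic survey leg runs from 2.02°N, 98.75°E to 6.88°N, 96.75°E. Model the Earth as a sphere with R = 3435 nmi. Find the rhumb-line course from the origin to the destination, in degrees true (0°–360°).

337.7°

Meridional parts: M(φ₁)=+0.0353, M(φ₂)=+0.1204 → ΔM = +0.0851;  Δλ = -0.0349 rad
tan C = Δλ / ΔM = -0.4102 → C = 337.70°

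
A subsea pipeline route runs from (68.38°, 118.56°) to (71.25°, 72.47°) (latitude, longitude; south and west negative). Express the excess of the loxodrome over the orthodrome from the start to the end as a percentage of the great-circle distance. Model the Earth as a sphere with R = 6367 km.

2.4%

Great circle: σ = 0.2749 rad → d_gc = Rσ = 1750.4 km
Rhumb: Δφ = +0.0501, Δλ = -0.8044, Δψ = +0.1454, q = Δφ/Δψ = 0.3445 → d_rh = R√(Δφ²+q²Δλ²) = 1792.9 km
Excess = (1792.9 − 1750.4) / 1750.4 = 42.5 / 1750.4 = 2.43% ≈ 2.4%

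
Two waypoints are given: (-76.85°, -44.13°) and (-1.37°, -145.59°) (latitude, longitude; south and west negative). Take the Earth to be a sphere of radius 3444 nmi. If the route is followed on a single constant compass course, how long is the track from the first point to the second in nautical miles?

Rhumb course C = atan2(Δλ, Δψ) with Δψ = ln[tan(π/4+φ₂/2)/tan(π/4+φ₁/2)] = +2.1366, Δλ = -1.7708 → C = 320.35°
d = R·|Δφ| / |cos C| = 3444·1.31737 / 0.76994 = 5893 nmi

5893 nmi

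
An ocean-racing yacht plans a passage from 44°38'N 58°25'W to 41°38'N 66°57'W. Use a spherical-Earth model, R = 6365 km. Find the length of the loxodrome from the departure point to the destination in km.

Rhumb course C = atan2(Δλ, Δψ) with Δψ = ln[tan(π/4+φ₂/2)/tan(π/4+φ₁/2)] = -0.0718, Δλ = -0.1489 → C = 244.27°
d = R·|Δφ| / |cos C| = 6365·0.05236 / 0.43412 = 768 km

768 km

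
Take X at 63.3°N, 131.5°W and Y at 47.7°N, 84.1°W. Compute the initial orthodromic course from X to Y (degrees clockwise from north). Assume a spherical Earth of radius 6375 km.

98.6°

θ = atan2( sin Δλ·cos φ₂ ,  cos φ₁ sin φ₂ − sin φ₁ cos φ₂ cos Δλ )
  = atan2(+0.4954, -0.0746) = 98.57°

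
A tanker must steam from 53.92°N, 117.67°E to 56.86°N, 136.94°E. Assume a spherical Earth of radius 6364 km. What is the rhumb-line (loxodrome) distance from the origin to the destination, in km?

Rhumb course C = atan2(Δλ, Δψ) with Δψ = ln[tan(π/4+φ₂/2)/tan(π/4+φ₁/2)] = +0.0904, Δλ = +0.3363 → C = 74.96°
d = R·|Δφ| / |cos C| = 6364·0.05131 / 0.25956 = 1258 km

1258 km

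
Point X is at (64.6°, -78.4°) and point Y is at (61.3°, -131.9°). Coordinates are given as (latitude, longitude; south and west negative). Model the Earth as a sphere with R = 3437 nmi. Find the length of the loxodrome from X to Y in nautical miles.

Δψ = ln[tan(π/4+φ₂/2)/tan(π/4+φ₁/2)] = -0.1268;  Δφ = -0.0576 rad,  Δλ = -0.9338 rad
q = Δφ/Δψ = 0.4542
d = R·√(Δφ² + q²Δλ²) = 3437·0.42802 = 1471 nmi

1471 nmi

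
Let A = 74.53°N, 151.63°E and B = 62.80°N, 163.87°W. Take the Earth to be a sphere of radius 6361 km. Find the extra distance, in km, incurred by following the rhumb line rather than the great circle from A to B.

Great circle: cos σ = sin φ₁ sin φ₂ + cos φ₁ cos φ₂ cos Δλ,  σ = 0.3358 rad → d_gc = 2135.9 km
Rhumb line: Δψ = -0.5772, q = Δφ/Δψ = 0.3547, d_rh = R√(Δφ²+q²Δλ²) = 2183.1 km
Excess = 2183.1 − 2135.9 = 47.2 ≈ 47 km

47 km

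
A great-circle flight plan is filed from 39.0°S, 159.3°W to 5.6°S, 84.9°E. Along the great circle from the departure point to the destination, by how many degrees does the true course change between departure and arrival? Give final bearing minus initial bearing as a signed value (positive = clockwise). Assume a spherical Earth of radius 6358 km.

Initial bearing θ₁ = atan2(sin Δλ cos φ₂, cos φ₁ sin φ₂ − sin φ₁ cos φ₂ cos Δλ) = 248.75°
Final bearing θ₂ = (initial bearing from the destination back to the start) + 180° = 313.30°
Δθ = θ₂ − θ₁ = +64.5°

+64.5°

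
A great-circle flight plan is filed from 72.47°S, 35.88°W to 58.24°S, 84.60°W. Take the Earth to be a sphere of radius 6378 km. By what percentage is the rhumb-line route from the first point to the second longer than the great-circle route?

Great circle: σ = 0.4144 rad → d_gc = Rσ = 2642.8 km
Rhumb: Δφ = +0.2484, Δλ = -0.8503, Δψ = +0.6125, q = Δφ/Δψ = 0.4055 → d_rh = R√(Δφ²+q²Δλ²) = 2710.1 km
Excess = (2710.1 − 2642.8) / 2642.8 = 67.3 / 2642.8 = 2.547% ≈ 2.5%

2.5%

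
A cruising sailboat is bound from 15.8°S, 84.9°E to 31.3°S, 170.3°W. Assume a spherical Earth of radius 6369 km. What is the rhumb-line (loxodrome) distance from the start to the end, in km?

10773 km

Rhumb course C = atan2(Δλ, Δψ) with Δψ = ln[tan(π/4+φ₂/2)/tan(π/4+φ₁/2)] = -0.2964, Δλ = +1.8291 → C = 99.20°
d = R·|Δφ| / |cos C| = 6369·0.27053 / 0.15994 = 10773 km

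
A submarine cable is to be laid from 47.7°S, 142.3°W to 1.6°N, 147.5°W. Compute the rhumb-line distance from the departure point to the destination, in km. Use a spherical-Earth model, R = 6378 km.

5512 km

Rhumb course C = atan2(Δλ, Δψ) with Δψ = ln[tan(π/4+φ₂/2)/tan(π/4+φ₁/2)] = +0.9776, Δλ = -0.0908 → C = 354.70°
d = R·|Δφ| / |cos C| = 6378·0.86045 / 0.99572 = 5512 km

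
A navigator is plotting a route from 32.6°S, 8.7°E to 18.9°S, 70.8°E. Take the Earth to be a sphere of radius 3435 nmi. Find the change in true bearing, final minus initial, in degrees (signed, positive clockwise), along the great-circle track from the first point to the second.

-29.5°

At departure: θ₁ = atan2(sin Δλ cos φ₂, cos φ₁ sin φ₂ − sin φ₁ cos φ₂ cos Δλ) = 92.35°
At arrival: θ₂ = atan2(sin Δλ cos φ₁, −cos φ₂ sin φ₁ + sin φ₂ cos φ₁ cos Δλ) = 62.84°
Δθ = θ₂ − θ₁ = -29.5°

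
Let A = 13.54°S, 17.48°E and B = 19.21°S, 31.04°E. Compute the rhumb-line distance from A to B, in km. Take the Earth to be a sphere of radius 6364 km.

1576 km

Δψ = ln[tan(π/4+φ₂/2)/tan(π/4+φ₁/2)] = -0.1032;  Δφ = -0.0990 rad,  Δλ = +0.2367 rad
q = Δφ/Δψ = 0.9590
d = R·√(Δφ² + q²Δλ²) = 6364·0.24759 = 1576 km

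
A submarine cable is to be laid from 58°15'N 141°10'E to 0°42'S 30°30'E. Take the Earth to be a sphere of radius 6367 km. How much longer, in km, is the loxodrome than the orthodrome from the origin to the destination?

Great circle: cos σ = sin φ₁ sin φ₂ + cos φ₁ cos φ₂ cos Δλ,  σ = 1.7682 rad → d_gc = 11257.9 km
Rhumb line: Δψ = -1.2696, q = Δφ/Δψ = 0.8104, d_rh = R√(Δφ²+q²Δλ²) = 11926.0 km
Excess = 11926.0 − 11257.9 = 668.1 ≈ 668 km

668 km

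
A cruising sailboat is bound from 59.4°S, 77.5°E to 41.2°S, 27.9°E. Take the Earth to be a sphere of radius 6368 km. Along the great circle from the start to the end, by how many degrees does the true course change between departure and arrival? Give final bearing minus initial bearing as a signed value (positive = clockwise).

At departure: θ₁ = atan2(sin Δλ cos φ₂, cos φ₁ sin φ₂ − sin φ₁ cos φ₂ cos Δλ) = 278.38°
At arrival: θ₂ = atan2(sin Δλ cos φ₁, −cos φ₂ sin φ₁ + sin φ₂ cos φ₁ cos Δλ) = 317.99°
Δθ = θ₂ − θ₁ = +39.6°

+39.6°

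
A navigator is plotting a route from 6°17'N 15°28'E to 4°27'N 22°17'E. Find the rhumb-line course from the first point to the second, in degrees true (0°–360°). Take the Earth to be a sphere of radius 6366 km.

105.1°

Δψ = ln[tan(π/4+φ₂/2)/tan(π/4+φ₁/2)] = -0.0321
Δλ = +0.1190 rad (taken the short way round)
course = atan2(Δλ, Δψ) = 105.12°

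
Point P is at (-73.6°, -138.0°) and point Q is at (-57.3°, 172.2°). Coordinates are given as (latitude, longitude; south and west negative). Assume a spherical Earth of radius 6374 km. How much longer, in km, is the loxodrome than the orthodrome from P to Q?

74 km

Great circle: cos σ = sin φ₁ sin φ₂ + cos φ₁ cos φ₂ cos Δλ,  σ = 0.4377 rad → d_gc = 2789.9 km
Rhumb line: Δψ = +0.7109, q = Δφ/Δψ = 0.4002, d_rh = R√(Δφ²+q²Δλ²) = 2864.2 km
Excess = 2864.2 − 2789.9 = 74.3 ≈ 74 km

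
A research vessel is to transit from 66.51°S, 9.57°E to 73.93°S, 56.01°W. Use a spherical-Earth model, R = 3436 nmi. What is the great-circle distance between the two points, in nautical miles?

cos σ = sin φ₁ sin φ₂ + cos φ₁ cos φ₂ cos Δλ
      = sin(-66.51°)sin(-73.93°) + cos(-66.51°)cos(-73.93°)cos(-65.58°) = 0.9269
σ = 22.042° → d = Rσ = 3436·0.38471 = 1322 nmi

1322 nmi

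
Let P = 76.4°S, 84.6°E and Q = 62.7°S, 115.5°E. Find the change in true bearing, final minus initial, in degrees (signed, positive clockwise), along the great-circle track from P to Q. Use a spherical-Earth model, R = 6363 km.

At departure: θ₁ = atan2(sin Δλ cos φ₂, cos φ₁ sin φ₂ − sin φ₁ cos φ₂ cos Δλ) = 53.61°
At arrival: θ₂ = atan2(sin Δλ cos φ₁, −cos φ₂ sin φ₁ + sin φ₂ cos φ₁ cos Δλ) = 24.38°
Δθ = θ₂ − θ₁ = -29.2°

-29.2°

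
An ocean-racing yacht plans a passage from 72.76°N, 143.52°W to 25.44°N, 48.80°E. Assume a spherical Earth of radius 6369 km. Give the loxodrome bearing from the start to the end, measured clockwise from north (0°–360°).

244.0°

Δψ = ln[tan(π/4+φ₂/2)/tan(π/4+φ₁/2)] = -1.4272
Δλ = -2.9266 rad (taken the short way round)
course = atan2(Δλ, Δψ) = 244.00°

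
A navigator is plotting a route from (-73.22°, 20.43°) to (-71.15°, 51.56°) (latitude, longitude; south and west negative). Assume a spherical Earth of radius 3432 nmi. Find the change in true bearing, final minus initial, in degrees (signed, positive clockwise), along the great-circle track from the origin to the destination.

Initial bearing θ₁ = atan2(sin Δλ cos φ₂, cos φ₁ sin φ₂ − sin φ₁ cos φ₂ cos Δλ) = 92.89°
Final bearing θ₂ = (initial bearing from the destination back to the start) + 180° = 63.18°
Δθ = θ₂ − θ₁ = -29.7°

-29.7°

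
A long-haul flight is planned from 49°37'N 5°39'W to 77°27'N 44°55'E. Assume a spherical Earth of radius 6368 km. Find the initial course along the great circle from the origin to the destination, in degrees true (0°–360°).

17.7°

N = sin Δλ·cos φ₂ = +0.1678;  D = cos φ₁ sin φ₂ − sin φ₁ cos φ₂ cos Δλ = +0.5273
initial course = atan2(N, D) = 17.66°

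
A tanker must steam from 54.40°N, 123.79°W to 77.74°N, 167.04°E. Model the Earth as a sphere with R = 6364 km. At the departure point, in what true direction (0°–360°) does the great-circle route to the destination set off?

N = sin Δλ·cos φ₂ = -0.1985;  D = cos φ₁ sin φ₂ − sin φ₁ cos φ₂ cos Δλ = +0.5074
initial course = atan2(N, D) = 338.64°

338.6°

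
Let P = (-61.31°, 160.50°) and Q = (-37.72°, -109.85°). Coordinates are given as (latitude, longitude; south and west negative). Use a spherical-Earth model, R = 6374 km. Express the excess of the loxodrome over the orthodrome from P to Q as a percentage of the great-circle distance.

6.9%

Great circle: σ = 1.0015 rad → d_gc = Rσ = 6383.8 km
Rhumb: Δφ = +0.4117, Δλ = +1.5647, Δψ = +0.6518, q = Δφ/Δψ = 0.6317 → d_rh = R√(Δφ²+q²Δλ²) = 6824.4 km
Excess = (6824.4 − 6383.8) / 6383.8 = 440.6 / 6383.8 = 6.90% ≈ 6.9%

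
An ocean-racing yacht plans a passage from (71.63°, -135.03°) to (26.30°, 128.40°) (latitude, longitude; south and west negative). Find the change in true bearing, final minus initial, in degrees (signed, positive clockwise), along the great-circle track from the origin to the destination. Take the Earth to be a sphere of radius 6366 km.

At departure: θ₁ = atan2(sin Δλ cos φ₂, cos φ₁ sin φ₂ − sin φ₁ cos φ₂ cos Δλ) = 284.90°
At arrival: θ₂ = atan2(sin Δλ cos φ₁, −cos φ₂ sin φ₁ + sin φ₂ cos φ₁ cos Δλ) = 199.86°
Δθ = θ₂ − θ₁ = -85.0°

-85.0°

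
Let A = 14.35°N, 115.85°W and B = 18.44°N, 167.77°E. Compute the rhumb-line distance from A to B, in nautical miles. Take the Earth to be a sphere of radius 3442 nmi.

Δψ = ln[tan(π/4+φ₂/2)/tan(π/4+φ₁/2)] = +0.0744;  Δφ = +0.0714 rad,  Δλ = -1.3331 rad
q = Δφ/Δψ = 0.9591
d = R·√(Δφ² + q²Δλ²) = 3442·1.28055 = 4408 nmi

4408 nmi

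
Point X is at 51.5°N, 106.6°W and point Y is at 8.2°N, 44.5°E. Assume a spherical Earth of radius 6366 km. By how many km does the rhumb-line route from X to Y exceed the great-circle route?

Great circle: cos σ = sin φ₁ sin φ₂ + cos φ₁ cos φ₂ cos Δλ,  σ = 2.0128 rad → d_gc = 12813.79 km
Rhumb line: Δψ = -0.9085, q = Δφ/Δψ = 0.8319, d_rh = R√(Δφ²+q²Δλ²) = 14771.32 km
Excess = 14771.32 − 12813.79 = 1957.53 ≈ 1958 km

1958 km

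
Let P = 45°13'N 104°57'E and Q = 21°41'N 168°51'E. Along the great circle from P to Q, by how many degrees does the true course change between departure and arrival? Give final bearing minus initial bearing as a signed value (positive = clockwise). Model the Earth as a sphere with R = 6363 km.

Initial bearing θ₁ = atan2(sin Δλ cos φ₂, cos φ₁ sin φ₂ − sin φ₁ cos φ₂ cos Δλ) = 92.05°
Final bearing θ₂ = (initial bearing from the destination back to the start) + 180° = 130.75°
Δθ = θ₂ − θ₁ = +38.7°

+38.7°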